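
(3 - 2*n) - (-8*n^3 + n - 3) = 8*n^3 - 3*n + 6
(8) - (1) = 7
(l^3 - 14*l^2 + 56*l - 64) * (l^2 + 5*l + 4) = l^5 - 9*l^4 - 10*l^3 + 160*l^2 - 96*l - 256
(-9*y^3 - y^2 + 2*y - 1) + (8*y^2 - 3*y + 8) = -9*y^3 + 7*y^2 - y + 7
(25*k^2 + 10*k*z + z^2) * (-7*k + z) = -175*k^3 - 45*k^2*z + 3*k*z^2 + z^3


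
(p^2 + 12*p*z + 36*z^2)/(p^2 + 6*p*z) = (p + 6*z)/p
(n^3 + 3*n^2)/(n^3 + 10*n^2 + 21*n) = n/(n + 7)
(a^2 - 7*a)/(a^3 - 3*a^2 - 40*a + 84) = a/(a^2 + 4*a - 12)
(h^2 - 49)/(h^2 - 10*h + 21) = (h + 7)/(h - 3)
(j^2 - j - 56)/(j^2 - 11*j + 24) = (j + 7)/(j - 3)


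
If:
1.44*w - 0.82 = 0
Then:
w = 0.57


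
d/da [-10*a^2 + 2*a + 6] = 2 - 20*a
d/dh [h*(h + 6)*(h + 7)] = 3*h^2 + 26*h + 42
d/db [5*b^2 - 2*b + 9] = 10*b - 2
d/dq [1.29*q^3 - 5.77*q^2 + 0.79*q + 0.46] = 3.87*q^2 - 11.54*q + 0.79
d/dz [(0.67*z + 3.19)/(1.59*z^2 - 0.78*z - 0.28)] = (-1.0653*z^2 - 10.1442*z + 2.3006)/(2.5281*z^4 - 2.4804*z^3 - 0.282*z^2 + 0.4368*z + 0.0784)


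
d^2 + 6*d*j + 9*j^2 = (d + 3*j)^2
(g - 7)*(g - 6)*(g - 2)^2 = g^4 - 17*g^3 + 98*g^2 - 220*g + 168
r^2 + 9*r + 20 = (r + 4)*(r + 5)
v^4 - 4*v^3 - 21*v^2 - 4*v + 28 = (v - 7)*(v - 1)*(v + 2)^2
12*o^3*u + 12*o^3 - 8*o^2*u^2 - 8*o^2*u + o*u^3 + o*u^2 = (-6*o + u)*(-2*o + u)*(o*u + o)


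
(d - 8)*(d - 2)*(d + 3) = d^3 - 7*d^2 - 14*d + 48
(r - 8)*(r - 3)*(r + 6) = r^3 - 5*r^2 - 42*r + 144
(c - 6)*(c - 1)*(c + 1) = c^3 - 6*c^2 - c + 6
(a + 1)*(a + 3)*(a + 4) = a^3 + 8*a^2 + 19*a + 12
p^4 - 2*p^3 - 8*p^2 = p^2*(p - 4)*(p + 2)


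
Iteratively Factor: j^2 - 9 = (j - 3)*(j + 3)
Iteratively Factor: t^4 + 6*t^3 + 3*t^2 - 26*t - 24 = (t + 3)*(t^3 + 3*t^2 - 6*t - 8) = (t - 2)*(t + 3)*(t^2 + 5*t + 4) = (t - 2)*(t + 1)*(t + 3)*(t + 4)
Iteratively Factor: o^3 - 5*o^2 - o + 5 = (o - 1)*(o^2 - 4*o - 5) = (o - 5)*(o - 1)*(o + 1)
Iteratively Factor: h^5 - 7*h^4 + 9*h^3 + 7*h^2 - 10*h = (h - 2)*(h^4 - 5*h^3 - h^2 + 5*h) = (h - 2)*(h + 1)*(h^3 - 6*h^2 + 5*h) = (h - 2)*(h - 1)*(h + 1)*(h^2 - 5*h) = h*(h - 2)*(h - 1)*(h + 1)*(h - 5)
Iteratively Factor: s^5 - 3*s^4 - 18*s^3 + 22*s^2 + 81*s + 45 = (s - 3)*(s^4 - 18*s^2 - 32*s - 15) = (s - 3)*(s + 1)*(s^3 - s^2 - 17*s - 15) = (s - 3)*(s + 1)*(s + 3)*(s^2 - 4*s - 5) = (s - 3)*(s + 1)^2*(s + 3)*(s - 5)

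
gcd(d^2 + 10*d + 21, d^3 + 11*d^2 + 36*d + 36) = d + 3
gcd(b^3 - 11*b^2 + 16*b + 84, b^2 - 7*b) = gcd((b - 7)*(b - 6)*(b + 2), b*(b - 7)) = b - 7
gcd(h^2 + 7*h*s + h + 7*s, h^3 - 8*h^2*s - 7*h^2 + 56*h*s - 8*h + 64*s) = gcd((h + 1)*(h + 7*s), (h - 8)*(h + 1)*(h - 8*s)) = h + 1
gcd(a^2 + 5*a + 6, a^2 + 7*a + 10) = a + 2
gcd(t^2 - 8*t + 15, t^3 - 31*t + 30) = t - 5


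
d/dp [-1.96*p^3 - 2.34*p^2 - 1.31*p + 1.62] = -5.88*p^2 - 4.68*p - 1.31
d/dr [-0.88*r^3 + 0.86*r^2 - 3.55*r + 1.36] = -2.64*r^2 + 1.72*r - 3.55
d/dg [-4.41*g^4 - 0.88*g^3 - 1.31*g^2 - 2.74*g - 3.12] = -17.64*g^3 - 2.64*g^2 - 2.62*g - 2.74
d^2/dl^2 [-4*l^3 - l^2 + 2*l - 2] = -24*l - 2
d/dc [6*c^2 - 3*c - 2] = 12*c - 3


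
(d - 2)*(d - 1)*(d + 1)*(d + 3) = d^4 + d^3 - 7*d^2 - d + 6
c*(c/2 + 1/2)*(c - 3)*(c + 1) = c^4/2 - c^3/2 - 5*c^2/2 - 3*c/2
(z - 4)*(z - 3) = z^2 - 7*z + 12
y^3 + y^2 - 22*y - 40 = (y - 5)*(y + 2)*(y + 4)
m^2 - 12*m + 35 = (m - 7)*(m - 5)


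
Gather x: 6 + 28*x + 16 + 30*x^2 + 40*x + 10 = 30*x^2 + 68*x + 32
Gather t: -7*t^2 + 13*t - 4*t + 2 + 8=-7*t^2 + 9*t + 10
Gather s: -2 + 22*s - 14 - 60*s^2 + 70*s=-60*s^2 + 92*s - 16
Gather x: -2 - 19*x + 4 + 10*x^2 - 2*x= 10*x^2 - 21*x + 2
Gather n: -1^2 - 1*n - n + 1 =-2*n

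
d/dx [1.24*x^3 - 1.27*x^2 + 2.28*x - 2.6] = 3.72*x^2 - 2.54*x + 2.28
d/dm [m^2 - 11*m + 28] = 2*m - 11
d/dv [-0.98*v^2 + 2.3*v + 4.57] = 2.3 - 1.96*v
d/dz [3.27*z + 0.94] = 3.27000000000000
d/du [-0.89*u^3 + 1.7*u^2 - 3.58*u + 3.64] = -2.67*u^2 + 3.4*u - 3.58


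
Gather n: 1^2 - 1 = 0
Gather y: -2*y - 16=-2*y - 16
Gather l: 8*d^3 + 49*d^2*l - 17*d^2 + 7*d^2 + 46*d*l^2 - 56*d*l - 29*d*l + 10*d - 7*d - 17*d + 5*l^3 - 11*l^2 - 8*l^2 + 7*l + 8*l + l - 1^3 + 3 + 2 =8*d^3 - 10*d^2 - 14*d + 5*l^3 + l^2*(46*d - 19) + l*(49*d^2 - 85*d + 16) + 4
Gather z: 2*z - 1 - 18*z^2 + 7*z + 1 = -18*z^2 + 9*z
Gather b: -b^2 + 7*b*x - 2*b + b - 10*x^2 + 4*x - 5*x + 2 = -b^2 + b*(7*x - 1) - 10*x^2 - x + 2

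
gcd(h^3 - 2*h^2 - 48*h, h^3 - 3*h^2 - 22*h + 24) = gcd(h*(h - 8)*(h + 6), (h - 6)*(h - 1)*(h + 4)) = 1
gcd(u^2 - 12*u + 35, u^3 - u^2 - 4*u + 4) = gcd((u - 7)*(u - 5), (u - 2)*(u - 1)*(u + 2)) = 1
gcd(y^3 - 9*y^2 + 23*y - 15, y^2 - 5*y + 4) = y - 1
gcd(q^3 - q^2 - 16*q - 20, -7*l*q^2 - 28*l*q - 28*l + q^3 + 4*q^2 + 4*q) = q^2 + 4*q + 4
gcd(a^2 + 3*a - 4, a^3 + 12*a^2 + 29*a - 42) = a - 1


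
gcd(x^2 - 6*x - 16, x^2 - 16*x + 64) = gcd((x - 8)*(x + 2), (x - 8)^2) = x - 8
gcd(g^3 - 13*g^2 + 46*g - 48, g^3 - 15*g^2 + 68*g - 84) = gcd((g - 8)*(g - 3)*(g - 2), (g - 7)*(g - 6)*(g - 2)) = g - 2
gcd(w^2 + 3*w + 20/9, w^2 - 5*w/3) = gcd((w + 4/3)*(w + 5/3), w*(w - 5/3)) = 1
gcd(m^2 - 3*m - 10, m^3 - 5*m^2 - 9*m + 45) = m - 5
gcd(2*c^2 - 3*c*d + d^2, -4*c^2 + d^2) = 2*c - d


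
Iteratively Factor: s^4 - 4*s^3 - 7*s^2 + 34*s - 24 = (s - 2)*(s^3 - 2*s^2 - 11*s + 12) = (s - 4)*(s - 2)*(s^2 + 2*s - 3) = (s - 4)*(s - 2)*(s + 3)*(s - 1)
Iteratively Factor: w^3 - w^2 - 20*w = (w - 5)*(w^2 + 4*w) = w*(w - 5)*(w + 4)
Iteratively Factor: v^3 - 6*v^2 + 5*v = (v - 5)*(v^2 - v) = (v - 5)*(v - 1)*(v)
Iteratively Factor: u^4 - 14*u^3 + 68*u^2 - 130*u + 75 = (u - 5)*(u^3 - 9*u^2 + 23*u - 15) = (u - 5)^2*(u^2 - 4*u + 3) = (u - 5)^2*(u - 1)*(u - 3)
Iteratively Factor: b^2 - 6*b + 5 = (b - 1)*(b - 5)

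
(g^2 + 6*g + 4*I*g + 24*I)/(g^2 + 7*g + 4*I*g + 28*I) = (g + 6)/(g + 7)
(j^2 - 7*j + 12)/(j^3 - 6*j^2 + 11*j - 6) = (j - 4)/(j^2 - 3*j + 2)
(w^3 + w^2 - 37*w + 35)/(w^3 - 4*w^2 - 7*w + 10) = (w + 7)/(w + 2)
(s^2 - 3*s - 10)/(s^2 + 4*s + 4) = (s - 5)/(s + 2)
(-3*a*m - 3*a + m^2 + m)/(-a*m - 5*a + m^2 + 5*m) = (3*a*m + 3*a - m^2 - m)/(a*m + 5*a - m^2 - 5*m)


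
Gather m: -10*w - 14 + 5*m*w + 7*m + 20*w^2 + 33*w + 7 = m*(5*w + 7) + 20*w^2 + 23*w - 7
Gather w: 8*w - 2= 8*w - 2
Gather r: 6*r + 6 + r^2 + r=r^2 + 7*r + 6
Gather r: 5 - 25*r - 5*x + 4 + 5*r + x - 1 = -20*r - 4*x + 8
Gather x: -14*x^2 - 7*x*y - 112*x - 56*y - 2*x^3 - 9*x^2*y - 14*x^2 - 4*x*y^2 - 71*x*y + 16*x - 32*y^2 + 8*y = -2*x^3 + x^2*(-9*y - 28) + x*(-4*y^2 - 78*y - 96) - 32*y^2 - 48*y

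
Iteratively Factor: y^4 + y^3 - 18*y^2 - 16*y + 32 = (y + 2)*(y^3 - y^2 - 16*y + 16) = (y - 4)*(y + 2)*(y^2 + 3*y - 4) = (y - 4)*(y - 1)*(y + 2)*(y + 4)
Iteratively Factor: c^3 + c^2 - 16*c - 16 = (c + 1)*(c^2 - 16) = (c - 4)*(c + 1)*(c + 4)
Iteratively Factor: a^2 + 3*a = (a + 3)*(a)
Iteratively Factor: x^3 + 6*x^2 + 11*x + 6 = (x + 2)*(x^2 + 4*x + 3) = (x + 2)*(x + 3)*(x + 1)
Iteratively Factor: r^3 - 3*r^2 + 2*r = (r)*(r^2 - 3*r + 2) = r*(r - 2)*(r - 1)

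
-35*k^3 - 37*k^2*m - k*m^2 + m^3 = (-7*k + m)*(k + m)*(5*k + m)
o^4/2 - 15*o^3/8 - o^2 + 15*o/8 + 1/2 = (o/2 + 1/2)*(o - 4)*(o - 1)*(o + 1/4)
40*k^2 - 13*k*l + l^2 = (-8*k + l)*(-5*k + l)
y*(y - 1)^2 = y^3 - 2*y^2 + y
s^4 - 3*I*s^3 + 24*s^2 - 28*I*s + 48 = (s - 6*I)*(s - 2*I)*(s + I)*(s + 4*I)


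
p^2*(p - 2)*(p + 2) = p^4 - 4*p^2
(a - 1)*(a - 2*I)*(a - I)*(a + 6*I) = a^4 - a^3 + 3*I*a^3 + 16*a^2 - 3*I*a^2 - 16*a - 12*I*a + 12*I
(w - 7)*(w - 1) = w^2 - 8*w + 7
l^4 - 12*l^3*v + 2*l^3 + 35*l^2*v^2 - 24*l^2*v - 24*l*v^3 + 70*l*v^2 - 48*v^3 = (l + 2)*(l - 8*v)*(l - 3*v)*(l - v)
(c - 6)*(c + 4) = c^2 - 2*c - 24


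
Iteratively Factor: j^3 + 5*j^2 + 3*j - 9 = (j - 1)*(j^2 + 6*j + 9) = (j - 1)*(j + 3)*(j + 3)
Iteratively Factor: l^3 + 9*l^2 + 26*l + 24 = (l + 4)*(l^2 + 5*l + 6) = (l + 2)*(l + 4)*(l + 3)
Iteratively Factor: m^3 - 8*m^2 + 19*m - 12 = (m - 3)*(m^2 - 5*m + 4) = (m - 3)*(m - 1)*(m - 4)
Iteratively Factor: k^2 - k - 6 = (k - 3)*(k + 2)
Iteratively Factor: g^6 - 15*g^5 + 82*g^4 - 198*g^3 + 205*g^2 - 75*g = (g - 5)*(g^5 - 10*g^4 + 32*g^3 - 38*g^2 + 15*g) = g*(g - 5)*(g^4 - 10*g^3 + 32*g^2 - 38*g + 15) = g*(g - 5)^2*(g^3 - 5*g^2 + 7*g - 3) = g*(g - 5)^2*(g - 1)*(g^2 - 4*g + 3) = g*(g - 5)^2*(g - 1)^2*(g - 3)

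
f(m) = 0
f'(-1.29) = 0.00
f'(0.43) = 0.00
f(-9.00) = 0.00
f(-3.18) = 0.00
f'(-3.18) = 0.00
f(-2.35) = 0.00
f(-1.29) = 0.00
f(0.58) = 0.00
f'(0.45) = 0.00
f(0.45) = 0.00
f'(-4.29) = 0.00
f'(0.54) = 0.00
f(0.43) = 0.00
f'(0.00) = 0.00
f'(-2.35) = 0.00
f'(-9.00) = 0.00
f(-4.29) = 0.00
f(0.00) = 0.00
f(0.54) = 0.00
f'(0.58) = 0.00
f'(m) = 0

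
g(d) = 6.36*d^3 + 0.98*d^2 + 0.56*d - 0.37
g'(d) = 19.08*d^2 + 1.96*d + 0.56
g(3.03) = 187.25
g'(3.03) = 181.67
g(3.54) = 296.03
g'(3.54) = 246.60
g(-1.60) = -24.81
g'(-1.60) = 46.27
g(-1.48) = -19.67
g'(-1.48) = 39.45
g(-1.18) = -10.12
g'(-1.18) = 24.81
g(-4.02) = -399.96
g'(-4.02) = 301.02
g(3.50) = 286.28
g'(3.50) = 241.15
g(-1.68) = -28.70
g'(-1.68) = 51.12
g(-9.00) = -4562.47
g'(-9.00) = 1528.40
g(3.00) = 181.85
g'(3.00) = 178.16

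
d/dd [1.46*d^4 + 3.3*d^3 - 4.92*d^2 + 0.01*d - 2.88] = 5.84*d^3 + 9.9*d^2 - 9.84*d + 0.01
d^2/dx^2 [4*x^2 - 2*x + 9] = 8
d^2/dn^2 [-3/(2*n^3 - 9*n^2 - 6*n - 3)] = 18*((2*n - 3)*(-2*n^3 + 9*n^2 + 6*n + 3) + 12*(-n^2 + 3*n + 1)^2)/(-2*n^3 + 9*n^2 + 6*n + 3)^3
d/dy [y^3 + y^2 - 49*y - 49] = 3*y^2 + 2*y - 49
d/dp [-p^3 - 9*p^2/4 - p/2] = -3*p^2 - 9*p/2 - 1/2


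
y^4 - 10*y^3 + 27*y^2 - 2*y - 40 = (y - 5)*(y - 4)*(y - 2)*(y + 1)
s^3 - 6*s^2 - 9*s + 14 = (s - 7)*(s - 1)*(s + 2)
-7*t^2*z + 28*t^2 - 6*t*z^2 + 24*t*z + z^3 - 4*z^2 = (-7*t + z)*(t + z)*(z - 4)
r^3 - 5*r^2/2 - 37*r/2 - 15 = (r - 6)*(r + 1)*(r + 5/2)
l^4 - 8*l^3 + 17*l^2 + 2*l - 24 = (l - 4)*(l - 3)*(l - 2)*(l + 1)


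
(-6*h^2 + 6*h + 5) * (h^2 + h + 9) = -6*h^4 - 43*h^2 + 59*h + 45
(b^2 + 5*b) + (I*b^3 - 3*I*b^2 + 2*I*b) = I*b^3 + b^2 - 3*I*b^2 + 5*b + 2*I*b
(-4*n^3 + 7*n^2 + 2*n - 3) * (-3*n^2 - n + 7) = 12*n^5 - 17*n^4 - 41*n^3 + 56*n^2 + 17*n - 21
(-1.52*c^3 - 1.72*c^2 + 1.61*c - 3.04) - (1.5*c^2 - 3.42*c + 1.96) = -1.52*c^3 - 3.22*c^2 + 5.03*c - 5.0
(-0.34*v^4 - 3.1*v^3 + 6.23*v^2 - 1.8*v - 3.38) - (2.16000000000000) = -0.34*v^4 - 3.1*v^3 + 6.23*v^2 - 1.8*v - 5.54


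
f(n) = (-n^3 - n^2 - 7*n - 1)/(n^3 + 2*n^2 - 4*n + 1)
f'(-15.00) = -0.01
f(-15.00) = -1.14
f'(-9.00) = -0.08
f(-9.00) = -1.34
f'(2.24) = 1.73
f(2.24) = -2.47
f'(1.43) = 16.88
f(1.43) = -6.97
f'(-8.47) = -0.09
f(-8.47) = -1.38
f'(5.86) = 0.06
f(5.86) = -1.12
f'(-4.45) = -2.26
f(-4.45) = -3.31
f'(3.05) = 0.55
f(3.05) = -1.68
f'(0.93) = 676.83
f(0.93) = 49.39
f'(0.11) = -30.72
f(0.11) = -3.05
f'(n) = (-3*n^2 - 4*n + 4)*(-n^3 - n^2 - 7*n - 1)/(n^3 + 2*n^2 - 4*n + 1)^2 + (-3*n^2 - 2*n - 7)/(n^3 + 2*n^2 - 4*n + 1) = (-n^4 + 22*n^3 + 18*n^2 + 2*n - 11)/(n^6 + 4*n^5 - 4*n^4 - 14*n^3 + 20*n^2 - 8*n + 1)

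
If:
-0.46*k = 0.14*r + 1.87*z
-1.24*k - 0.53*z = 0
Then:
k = -0.42741935483871*z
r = -11.9527649769585*z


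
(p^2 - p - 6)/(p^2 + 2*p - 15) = (p + 2)/(p + 5)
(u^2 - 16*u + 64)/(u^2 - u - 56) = (u - 8)/(u + 7)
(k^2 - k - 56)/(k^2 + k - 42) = (k - 8)/(k - 6)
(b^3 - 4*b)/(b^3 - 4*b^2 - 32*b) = (4 - b^2)/(-b^2 + 4*b + 32)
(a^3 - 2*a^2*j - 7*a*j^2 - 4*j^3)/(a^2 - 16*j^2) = (a^2 + 2*a*j + j^2)/(a + 4*j)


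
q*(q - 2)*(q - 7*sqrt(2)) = q^3 - 7*sqrt(2)*q^2 - 2*q^2 + 14*sqrt(2)*q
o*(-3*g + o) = -3*g*o + o^2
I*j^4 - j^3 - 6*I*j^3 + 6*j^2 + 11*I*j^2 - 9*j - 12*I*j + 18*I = (j - 3)^2*(j + 2*I)*(I*j + 1)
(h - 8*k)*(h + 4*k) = h^2 - 4*h*k - 32*k^2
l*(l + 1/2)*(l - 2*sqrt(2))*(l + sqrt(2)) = l^4 - sqrt(2)*l^3 + l^3/2 - 4*l^2 - sqrt(2)*l^2/2 - 2*l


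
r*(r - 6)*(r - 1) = r^3 - 7*r^2 + 6*r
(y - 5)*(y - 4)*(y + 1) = y^3 - 8*y^2 + 11*y + 20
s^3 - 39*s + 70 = (s - 5)*(s - 2)*(s + 7)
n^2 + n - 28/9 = (n - 4/3)*(n + 7/3)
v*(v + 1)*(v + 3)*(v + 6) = v^4 + 10*v^3 + 27*v^2 + 18*v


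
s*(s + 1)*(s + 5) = s^3 + 6*s^2 + 5*s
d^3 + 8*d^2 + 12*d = d*(d + 2)*(d + 6)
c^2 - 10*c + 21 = (c - 7)*(c - 3)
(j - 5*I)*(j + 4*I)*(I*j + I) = I*j^3 + j^2 + I*j^2 + j + 20*I*j + 20*I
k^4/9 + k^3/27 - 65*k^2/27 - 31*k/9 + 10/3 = (k/3 + 1)^2*(k - 5)*(k - 2/3)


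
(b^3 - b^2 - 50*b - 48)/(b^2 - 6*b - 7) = (b^2 - 2*b - 48)/(b - 7)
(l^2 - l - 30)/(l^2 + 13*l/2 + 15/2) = 2*(l - 6)/(2*l + 3)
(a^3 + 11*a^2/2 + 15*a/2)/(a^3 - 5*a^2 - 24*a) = (a + 5/2)/(a - 8)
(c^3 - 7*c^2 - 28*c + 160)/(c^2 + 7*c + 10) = (c^2 - 12*c + 32)/(c + 2)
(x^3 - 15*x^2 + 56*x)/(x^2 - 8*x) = x - 7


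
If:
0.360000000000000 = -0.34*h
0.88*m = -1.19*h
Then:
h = -1.06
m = 1.43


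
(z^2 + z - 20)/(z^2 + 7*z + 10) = (z - 4)/(z + 2)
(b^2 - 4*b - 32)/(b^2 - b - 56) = (b + 4)/(b + 7)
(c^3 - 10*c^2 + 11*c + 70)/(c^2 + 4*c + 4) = (c^2 - 12*c + 35)/(c + 2)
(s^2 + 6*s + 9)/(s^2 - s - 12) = (s + 3)/(s - 4)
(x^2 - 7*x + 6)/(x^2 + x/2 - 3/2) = 2*(x - 6)/(2*x + 3)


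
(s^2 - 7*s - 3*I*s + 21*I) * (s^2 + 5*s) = s^4 - 2*s^3 - 3*I*s^3 - 35*s^2 + 6*I*s^2 + 105*I*s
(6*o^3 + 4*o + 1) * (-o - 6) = -6*o^4 - 36*o^3 - 4*o^2 - 25*o - 6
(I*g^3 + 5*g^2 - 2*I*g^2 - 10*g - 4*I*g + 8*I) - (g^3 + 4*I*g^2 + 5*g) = -g^3 + I*g^3 + 5*g^2 - 6*I*g^2 - 15*g - 4*I*g + 8*I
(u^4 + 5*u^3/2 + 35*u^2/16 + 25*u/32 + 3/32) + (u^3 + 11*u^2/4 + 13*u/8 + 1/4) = u^4 + 7*u^3/2 + 79*u^2/16 + 77*u/32 + 11/32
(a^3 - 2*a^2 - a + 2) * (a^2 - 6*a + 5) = a^5 - 8*a^4 + 16*a^3 - 2*a^2 - 17*a + 10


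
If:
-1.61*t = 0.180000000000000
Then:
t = -0.11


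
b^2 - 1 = (b - 1)*(b + 1)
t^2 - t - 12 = (t - 4)*(t + 3)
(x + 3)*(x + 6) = x^2 + 9*x + 18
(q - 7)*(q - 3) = q^2 - 10*q + 21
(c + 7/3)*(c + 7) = c^2 + 28*c/3 + 49/3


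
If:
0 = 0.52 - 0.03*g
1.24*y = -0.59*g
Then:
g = 17.33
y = -8.25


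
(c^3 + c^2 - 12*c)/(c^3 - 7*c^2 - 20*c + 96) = c/(c - 8)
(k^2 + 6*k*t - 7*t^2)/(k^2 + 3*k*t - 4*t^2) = (k + 7*t)/(k + 4*t)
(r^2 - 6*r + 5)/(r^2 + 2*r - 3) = (r - 5)/(r + 3)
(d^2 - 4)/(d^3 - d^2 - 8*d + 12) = (d + 2)/(d^2 + d - 6)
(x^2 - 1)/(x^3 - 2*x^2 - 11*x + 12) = (x + 1)/(x^2 - x - 12)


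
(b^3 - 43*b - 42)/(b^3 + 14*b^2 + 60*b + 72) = (b^2 - 6*b - 7)/(b^2 + 8*b + 12)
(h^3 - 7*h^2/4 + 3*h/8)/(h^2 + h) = (8*h^2 - 14*h + 3)/(8*(h + 1))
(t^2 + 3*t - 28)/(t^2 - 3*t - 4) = (t + 7)/(t + 1)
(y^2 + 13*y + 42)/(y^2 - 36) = (y + 7)/(y - 6)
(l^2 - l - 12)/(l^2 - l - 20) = (-l^2 + l + 12)/(-l^2 + l + 20)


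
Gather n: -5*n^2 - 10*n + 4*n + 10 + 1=-5*n^2 - 6*n + 11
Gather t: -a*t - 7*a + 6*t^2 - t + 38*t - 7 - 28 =-7*a + 6*t^2 + t*(37 - a) - 35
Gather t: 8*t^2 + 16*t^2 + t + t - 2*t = 24*t^2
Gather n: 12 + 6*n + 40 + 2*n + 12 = 8*n + 64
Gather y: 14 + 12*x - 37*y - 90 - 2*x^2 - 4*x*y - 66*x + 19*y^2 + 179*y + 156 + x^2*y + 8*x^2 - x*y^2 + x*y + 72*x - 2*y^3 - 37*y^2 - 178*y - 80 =6*x^2 + 18*x - 2*y^3 + y^2*(-x - 18) + y*(x^2 - 3*x - 36)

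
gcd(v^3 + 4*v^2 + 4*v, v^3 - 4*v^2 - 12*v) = v^2 + 2*v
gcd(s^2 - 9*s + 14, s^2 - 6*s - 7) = s - 7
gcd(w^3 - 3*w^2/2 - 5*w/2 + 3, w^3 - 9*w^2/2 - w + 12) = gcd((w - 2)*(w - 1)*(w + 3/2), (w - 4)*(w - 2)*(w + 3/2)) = w^2 - w/2 - 3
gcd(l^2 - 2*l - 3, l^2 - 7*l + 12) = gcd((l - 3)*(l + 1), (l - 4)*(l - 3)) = l - 3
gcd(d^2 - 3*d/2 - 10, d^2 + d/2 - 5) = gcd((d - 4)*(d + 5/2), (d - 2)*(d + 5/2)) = d + 5/2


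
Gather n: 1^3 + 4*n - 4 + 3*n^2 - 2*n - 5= 3*n^2 + 2*n - 8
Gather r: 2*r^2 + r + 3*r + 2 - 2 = 2*r^2 + 4*r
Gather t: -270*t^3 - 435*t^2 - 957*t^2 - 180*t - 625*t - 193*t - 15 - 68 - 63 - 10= -270*t^3 - 1392*t^2 - 998*t - 156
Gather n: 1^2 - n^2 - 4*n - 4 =-n^2 - 4*n - 3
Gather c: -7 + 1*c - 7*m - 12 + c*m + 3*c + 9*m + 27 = c*(m + 4) + 2*m + 8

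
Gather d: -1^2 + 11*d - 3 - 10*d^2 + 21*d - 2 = -10*d^2 + 32*d - 6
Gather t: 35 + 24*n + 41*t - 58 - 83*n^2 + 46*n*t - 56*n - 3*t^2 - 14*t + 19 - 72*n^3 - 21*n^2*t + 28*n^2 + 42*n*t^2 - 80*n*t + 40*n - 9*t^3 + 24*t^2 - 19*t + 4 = -72*n^3 - 55*n^2 + 8*n - 9*t^3 + t^2*(42*n + 21) + t*(-21*n^2 - 34*n + 8)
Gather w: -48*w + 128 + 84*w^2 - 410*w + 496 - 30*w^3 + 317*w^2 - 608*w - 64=-30*w^3 + 401*w^2 - 1066*w + 560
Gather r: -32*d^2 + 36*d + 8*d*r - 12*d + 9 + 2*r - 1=-32*d^2 + 24*d + r*(8*d + 2) + 8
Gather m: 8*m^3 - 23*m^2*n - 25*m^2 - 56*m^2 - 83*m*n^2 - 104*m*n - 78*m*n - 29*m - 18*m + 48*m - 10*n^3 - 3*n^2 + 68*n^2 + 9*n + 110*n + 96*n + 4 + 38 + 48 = 8*m^3 + m^2*(-23*n - 81) + m*(-83*n^2 - 182*n + 1) - 10*n^3 + 65*n^2 + 215*n + 90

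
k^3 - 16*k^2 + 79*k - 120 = (k - 8)*(k - 5)*(k - 3)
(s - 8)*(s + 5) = s^2 - 3*s - 40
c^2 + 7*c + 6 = (c + 1)*(c + 6)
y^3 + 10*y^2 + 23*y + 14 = (y + 1)*(y + 2)*(y + 7)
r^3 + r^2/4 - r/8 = r*(r - 1/4)*(r + 1/2)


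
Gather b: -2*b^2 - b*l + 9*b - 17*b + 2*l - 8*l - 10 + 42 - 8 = -2*b^2 + b*(-l - 8) - 6*l + 24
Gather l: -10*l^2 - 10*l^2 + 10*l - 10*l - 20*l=-20*l^2 - 20*l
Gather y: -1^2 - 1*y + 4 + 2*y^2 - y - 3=2*y^2 - 2*y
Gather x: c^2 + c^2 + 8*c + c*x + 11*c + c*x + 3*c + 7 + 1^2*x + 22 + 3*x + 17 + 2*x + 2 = 2*c^2 + 22*c + x*(2*c + 6) + 48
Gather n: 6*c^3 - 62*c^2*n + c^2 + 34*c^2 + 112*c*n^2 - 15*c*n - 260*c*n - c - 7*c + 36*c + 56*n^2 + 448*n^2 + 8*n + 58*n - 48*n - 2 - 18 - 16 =6*c^3 + 35*c^2 + 28*c + n^2*(112*c + 504) + n*(-62*c^2 - 275*c + 18) - 36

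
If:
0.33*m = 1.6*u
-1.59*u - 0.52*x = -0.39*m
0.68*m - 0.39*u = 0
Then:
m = 0.00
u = 0.00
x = 0.00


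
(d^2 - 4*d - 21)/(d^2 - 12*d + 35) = (d + 3)/(d - 5)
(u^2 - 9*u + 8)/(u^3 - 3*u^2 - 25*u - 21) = (-u^2 + 9*u - 8)/(-u^3 + 3*u^2 + 25*u + 21)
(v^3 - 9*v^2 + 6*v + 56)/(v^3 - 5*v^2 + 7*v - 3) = (v^3 - 9*v^2 + 6*v + 56)/(v^3 - 5*v^2 + 7*v - 3)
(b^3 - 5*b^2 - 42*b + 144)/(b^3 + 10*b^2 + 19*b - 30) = (b^2 - 11*b + 24)/(b^2 + 4*b - 5)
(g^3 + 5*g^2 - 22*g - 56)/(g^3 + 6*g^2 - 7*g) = (g^2 - 2*g - 8)/(g*(g - 1))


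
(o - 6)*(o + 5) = o^2 - o - 30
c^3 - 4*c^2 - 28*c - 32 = (c - 8)*(c + 2)^2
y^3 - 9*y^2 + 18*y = y*(y - 6)*(y - 3)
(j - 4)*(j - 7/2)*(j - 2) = j^3 - 19*j^2/2 + 29*j - 28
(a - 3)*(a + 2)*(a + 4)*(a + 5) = a^4 + 8*a^3 + 5*a^2 - 74*a - 120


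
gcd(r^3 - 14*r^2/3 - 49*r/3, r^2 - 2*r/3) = r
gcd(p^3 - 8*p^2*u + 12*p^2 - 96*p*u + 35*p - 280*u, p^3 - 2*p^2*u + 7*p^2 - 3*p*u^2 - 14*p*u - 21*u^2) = p + 7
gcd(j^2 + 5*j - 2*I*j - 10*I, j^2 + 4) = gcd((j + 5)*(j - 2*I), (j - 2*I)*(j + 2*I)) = j - 2*I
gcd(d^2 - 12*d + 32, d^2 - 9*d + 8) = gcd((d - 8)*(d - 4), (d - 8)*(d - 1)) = d - 8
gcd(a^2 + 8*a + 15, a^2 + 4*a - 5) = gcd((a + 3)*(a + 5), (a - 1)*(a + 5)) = a + 5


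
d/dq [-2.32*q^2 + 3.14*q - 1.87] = 3.14 - 4.64*q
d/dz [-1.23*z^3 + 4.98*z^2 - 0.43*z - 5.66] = -3.69*z^2 + 9.96*z - 0.43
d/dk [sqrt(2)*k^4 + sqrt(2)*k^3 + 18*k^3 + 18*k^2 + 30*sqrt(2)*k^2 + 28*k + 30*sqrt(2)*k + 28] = 4*sqrt(2)*k^3 + 3*sqrt(2)*k^2 + 54*k^2 + 36*k + 60*sqrt(2)*k + 28 + 30*sqrt(2)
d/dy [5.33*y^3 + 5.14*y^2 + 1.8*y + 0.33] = 15.99*y^2 + 10.28*y + 1.8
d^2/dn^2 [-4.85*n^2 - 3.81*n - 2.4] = -9.70000000000000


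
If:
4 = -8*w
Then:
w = -1/2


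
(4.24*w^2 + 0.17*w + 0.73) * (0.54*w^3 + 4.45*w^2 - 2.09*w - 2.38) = 2.2896*w^5 + 18.9598*w^4 - 7.7109*w^3 - 7.198*w^2 - 1.9303*w - 1.7374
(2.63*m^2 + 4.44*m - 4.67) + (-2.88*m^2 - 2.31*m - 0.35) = -0.25*m^2 + 2.13*m - 5.02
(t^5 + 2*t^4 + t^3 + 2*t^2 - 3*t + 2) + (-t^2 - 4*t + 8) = t^5 + 2*t^4 + t^3 + t^2 - 7*t + 10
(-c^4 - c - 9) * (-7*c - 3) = 7*c^5 + 3*c^4 + 7*c^2 + 66*c + 27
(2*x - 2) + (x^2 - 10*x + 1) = x^2 - 8*x - 1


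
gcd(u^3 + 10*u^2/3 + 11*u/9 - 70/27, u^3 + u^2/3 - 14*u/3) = u + 7/3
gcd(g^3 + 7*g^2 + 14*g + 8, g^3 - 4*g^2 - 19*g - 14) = g^2 + 3*g + 2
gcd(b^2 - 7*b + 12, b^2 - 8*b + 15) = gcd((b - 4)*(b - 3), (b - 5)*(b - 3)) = b - 3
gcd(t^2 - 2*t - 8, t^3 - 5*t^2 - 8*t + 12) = t + 2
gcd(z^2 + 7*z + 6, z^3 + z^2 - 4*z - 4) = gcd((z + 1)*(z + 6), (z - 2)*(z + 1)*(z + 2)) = z + 1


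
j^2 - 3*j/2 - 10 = (j - 4)*(j + 5/2)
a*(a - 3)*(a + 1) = a^3 - 2*a^2 - 3*a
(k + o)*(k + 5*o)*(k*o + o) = k^3*o + 6*k^2*o^2 + k^2*o + 5*k*o^3 + 6*k*o^2 + 5*o^3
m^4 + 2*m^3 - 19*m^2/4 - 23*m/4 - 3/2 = (m - 2)*(m + 1/2)^2*(m + 3)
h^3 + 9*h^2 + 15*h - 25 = (h - 1)*(h + 5)^2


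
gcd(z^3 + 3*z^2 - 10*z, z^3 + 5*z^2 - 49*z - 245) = z + 5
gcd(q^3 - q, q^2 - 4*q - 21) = 1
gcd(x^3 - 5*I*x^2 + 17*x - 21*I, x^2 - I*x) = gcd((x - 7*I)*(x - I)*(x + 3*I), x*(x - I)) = x - I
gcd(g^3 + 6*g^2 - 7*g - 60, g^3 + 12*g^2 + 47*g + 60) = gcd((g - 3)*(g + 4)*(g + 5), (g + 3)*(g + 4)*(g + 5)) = g^2 + 9*g + 20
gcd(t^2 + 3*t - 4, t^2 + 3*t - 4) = t^2 + 3*t - 4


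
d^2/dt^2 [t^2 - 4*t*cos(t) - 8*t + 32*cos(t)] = 4*t*cos(t) + 8*sin(t) - 32*cos(t) + 2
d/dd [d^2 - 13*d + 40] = 2*d - 13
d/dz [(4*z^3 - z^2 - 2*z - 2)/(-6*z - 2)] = (-24*z^3 - 9*z^2 + 2*z - 4)/(2*(9*z^2 + 6*z + 1))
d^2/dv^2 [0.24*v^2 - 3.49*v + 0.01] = 0.480000000000000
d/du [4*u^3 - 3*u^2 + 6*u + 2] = 12*u^2 - 6*u + 6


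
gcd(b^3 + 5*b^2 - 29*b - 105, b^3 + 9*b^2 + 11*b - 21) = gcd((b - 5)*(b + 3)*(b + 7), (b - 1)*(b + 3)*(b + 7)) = b^2 + 10*b + 21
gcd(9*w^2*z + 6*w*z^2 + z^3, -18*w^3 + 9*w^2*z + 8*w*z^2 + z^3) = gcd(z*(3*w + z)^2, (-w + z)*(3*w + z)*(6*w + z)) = 3*w + z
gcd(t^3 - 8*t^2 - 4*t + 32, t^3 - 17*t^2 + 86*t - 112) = t^2 - 10*t + 16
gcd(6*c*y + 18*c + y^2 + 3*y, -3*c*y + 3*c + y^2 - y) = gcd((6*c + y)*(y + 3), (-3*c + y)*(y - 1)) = 1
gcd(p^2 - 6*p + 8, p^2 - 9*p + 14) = p - 2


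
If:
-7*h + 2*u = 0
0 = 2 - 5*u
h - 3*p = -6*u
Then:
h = 4/35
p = 88/105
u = 2/5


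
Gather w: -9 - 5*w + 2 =-5*w - 7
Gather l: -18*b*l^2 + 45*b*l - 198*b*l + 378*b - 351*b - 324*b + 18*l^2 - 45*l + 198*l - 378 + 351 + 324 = -297*b + l^2*(18 - 18*b) + l*(153 - 153*b) + 297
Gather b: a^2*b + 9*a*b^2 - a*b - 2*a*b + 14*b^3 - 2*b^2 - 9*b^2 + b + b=14*b^3 + b^2*(9*a - 11) + b*(a^2 - 3*a + 2)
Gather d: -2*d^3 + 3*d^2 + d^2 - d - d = -2*d^3 + 4*d^2 - 2*d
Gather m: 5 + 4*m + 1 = 4*m + 6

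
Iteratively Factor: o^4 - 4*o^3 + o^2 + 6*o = (o - 3)*(o^3 - o^2 - 2*o) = (o - 3)*(o - 2)*(o^2 + o) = o*(o - 3)*(o - 2)*(o + 1)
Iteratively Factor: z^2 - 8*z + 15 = (z - 5)*(z - 3)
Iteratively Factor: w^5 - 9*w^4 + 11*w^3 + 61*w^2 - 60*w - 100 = (w - 5)*(w^4 - 4*w^3 - 9*w^2 + 16*w + 20) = (w - 5)*(w - 2)*(w^3 - 2*w^2 - 13*w - 10) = (w - 5)*(w - 2)*(w + 1)*(w^2 - 3*w - 10) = (w - 5)^2*(w - 2)*(w + 1)*(w + 2)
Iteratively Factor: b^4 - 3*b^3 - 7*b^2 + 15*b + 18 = (b + 2)*(b^3 - 5*b^2 + 3*b + 9) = (b - 3)*(b + 2)*(b^2 - 2*b - 3) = (b - 3)^2*(b + 2)*(b + 1)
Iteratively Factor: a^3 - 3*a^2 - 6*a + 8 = (a - 4)*(a^2 + a - 2) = (a - 4)*(a + 2)*(a - 1)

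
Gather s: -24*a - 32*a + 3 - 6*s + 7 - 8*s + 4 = -56*a - 14*s + 14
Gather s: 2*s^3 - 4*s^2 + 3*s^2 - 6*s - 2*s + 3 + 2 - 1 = 2*s^3 - s^2 - 8*s + 4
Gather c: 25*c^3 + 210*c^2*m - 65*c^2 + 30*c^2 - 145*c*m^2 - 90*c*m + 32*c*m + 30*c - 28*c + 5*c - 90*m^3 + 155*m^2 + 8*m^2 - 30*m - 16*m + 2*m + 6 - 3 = 25*c^3 + c^2*(210*m - 35) + c*(-145*m^2 - 58*m + 7) - 90*m^3 + 163*m^2 - 44*m + 3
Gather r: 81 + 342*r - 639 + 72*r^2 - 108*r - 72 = 72*r^2 + 234*r - 630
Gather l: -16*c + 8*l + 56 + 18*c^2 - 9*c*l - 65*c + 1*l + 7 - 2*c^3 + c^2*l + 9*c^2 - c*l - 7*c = -2*c^3 + 27*c^2 - 88*c + l*(c^2 - 10*c + 9) + 63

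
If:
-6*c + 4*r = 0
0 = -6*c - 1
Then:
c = -1/6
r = -1/4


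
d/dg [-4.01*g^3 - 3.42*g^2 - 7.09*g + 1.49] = -12.03*g^2 - 6.84*g - 7.09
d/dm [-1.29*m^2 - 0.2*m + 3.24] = -2.58*m - 0.2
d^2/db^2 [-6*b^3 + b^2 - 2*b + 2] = 2 - 36*b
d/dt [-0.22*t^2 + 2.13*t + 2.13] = 2.13 - 0.44*t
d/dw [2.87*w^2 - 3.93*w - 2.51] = 5.74*w - 3.93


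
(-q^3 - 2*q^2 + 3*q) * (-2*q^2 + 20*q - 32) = 2*q^5 - 16*q^4 - 14*q^3 + 124*q^2 - 96*q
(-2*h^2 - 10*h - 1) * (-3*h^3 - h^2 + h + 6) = 6*h^5 + 32*h^4 + 11*h^3 - 21*h^2 - 61*h - 6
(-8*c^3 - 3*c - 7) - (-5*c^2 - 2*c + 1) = -8*c^3 + 5*c^2 - c - 8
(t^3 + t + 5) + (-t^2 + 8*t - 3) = t^3 - t^2 + 9*t + 2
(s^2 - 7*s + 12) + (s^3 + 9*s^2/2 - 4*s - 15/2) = s^3 + 11*s^2/2 - 11*s + 9/2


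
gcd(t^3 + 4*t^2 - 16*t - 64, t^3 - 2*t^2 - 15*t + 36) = t + 4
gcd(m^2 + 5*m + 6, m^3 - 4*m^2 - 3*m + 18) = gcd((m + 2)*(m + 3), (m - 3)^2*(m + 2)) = m + 2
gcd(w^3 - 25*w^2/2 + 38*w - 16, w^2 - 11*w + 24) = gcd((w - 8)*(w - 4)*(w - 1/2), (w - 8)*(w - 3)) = w - 8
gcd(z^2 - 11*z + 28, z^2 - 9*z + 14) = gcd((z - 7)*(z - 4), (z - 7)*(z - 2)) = z - 7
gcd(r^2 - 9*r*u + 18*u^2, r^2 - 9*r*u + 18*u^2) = r^2 - 9*r*u + 18*u^2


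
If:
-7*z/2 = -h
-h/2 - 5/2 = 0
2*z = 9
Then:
No Solution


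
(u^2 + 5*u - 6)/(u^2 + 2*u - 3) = (u + 6)/(u + 3)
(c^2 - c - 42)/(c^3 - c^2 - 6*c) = (-c^2 + c + 42)/(c*(-c^2 + c + 6))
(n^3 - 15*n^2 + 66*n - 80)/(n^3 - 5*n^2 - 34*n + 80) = (n - 5)/(n + 5)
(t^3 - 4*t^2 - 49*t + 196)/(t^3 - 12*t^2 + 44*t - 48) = (t^2 - 49)/(t^2 - 8*t + 12)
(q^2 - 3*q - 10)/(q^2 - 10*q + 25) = (q + 2)/(q - 5)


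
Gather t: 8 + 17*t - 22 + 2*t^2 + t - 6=2*t^2 + 18*t - 20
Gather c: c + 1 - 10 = c - 9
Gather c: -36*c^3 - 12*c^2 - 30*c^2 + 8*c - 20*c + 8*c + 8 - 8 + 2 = -36*c^3 - 42*c^2 - 4*c + 2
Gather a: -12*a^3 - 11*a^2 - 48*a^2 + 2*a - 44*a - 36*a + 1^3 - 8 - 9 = -12*a^3 - 59*a^2 - 78*a - 16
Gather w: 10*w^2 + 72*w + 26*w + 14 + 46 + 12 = 10*w^2 + 98*w + 72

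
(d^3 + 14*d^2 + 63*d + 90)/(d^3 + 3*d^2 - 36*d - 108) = (d + 5)/(d - 6)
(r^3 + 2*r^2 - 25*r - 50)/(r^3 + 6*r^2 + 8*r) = (r^2 - 25)/(r*(r + 4))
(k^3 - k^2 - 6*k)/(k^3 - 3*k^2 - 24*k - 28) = k*(k - 3)/(k^2 - 5*k - 14)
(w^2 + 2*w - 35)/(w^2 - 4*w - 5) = (w + 7)/(w + 1)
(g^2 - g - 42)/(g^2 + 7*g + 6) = (g - 7)/(g + 1)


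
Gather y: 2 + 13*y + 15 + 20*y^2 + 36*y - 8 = 20*y^2 + 49*y + 9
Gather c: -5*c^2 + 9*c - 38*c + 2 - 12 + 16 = -5*c^2 - 29*c + 6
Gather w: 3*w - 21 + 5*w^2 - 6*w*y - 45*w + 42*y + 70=5*w^2 + w*(-6*y - 42) + 42*y + 49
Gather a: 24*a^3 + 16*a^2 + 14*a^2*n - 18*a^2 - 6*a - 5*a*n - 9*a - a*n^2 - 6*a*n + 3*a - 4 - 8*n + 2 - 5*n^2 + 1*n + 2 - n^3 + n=24*a^3 + a^2*(14*n - 2) + a*(-n^2 - 11*n - 12) - n^3 - 5*n^2 - 6*n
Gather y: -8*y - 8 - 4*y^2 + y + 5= -4*y^2 - 7*y - 3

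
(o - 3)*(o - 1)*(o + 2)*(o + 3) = o^4 + o^3 - 11*o^2 - 9*o + 18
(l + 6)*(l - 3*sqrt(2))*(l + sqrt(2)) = l^3 - 2*sqrt(2)*l^2 + 6*l^2 - 12*sqrt(2)*l - 6*l - 36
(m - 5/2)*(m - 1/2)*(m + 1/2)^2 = m^4 - 2*m^3 - 3*m^2/2 + m/2 + 5/16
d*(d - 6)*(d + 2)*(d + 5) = d^4 + d^3 - 32*d^2 - 60*d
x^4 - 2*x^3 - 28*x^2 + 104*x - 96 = (x - 4)*(x - 2)^2*(x + 6)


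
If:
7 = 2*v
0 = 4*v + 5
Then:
No Solution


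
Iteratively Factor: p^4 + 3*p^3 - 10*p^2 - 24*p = (p + 2)*(p^3 + p^2 - 12*p) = (p + 2)*(p + 4)*(p^2 - 3*p) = (p - 3)*(p + 2)*(p + 4)*(p)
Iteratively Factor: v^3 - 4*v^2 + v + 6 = (v + 1)*(v^2 - 5*v + 6) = (v - 3)*(v + 1)*(v - 2)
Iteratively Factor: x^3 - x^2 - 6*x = (x + 2)*(x^2 - 3*x) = (x - 3)*(x + 2)*(x)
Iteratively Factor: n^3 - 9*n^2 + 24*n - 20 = (n - 5)*(n^2 - 4*n + 4) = (n - 5)*(n - 2)*(n - 2)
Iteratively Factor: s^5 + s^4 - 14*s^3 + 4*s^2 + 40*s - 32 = (s - 1)*(s^4 + 2*s^3 - 12*s^2 - 8*s + 32) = (s - 2)*(s - 1)*(s^3 + 4*s^2 - 4*s - 16) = (s - 2)^2*(s - 1)*(s^2 + 6*s + 8) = (s - 2)^2*(s - 1)*(s + 4)*(s + 2)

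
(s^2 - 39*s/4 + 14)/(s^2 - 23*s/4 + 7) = (s - 8)/(s - 4)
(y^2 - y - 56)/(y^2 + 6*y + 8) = (y^2 - y - 56)/(y^2 + 6*y + 8)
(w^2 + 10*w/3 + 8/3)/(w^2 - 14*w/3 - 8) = (w + 2)/(w - 6)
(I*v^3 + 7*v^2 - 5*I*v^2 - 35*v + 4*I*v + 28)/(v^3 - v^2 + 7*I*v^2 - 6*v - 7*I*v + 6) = (I*v^2 + v*(7 - 4*I) - 28)/(v^2 + 7*I*v - 6)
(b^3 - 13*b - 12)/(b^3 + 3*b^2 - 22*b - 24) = (b + 3)/(b + 6)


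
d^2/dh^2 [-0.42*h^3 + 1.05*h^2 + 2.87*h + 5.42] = 2.1 - 2.52*h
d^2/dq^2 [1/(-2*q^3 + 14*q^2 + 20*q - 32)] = ((3*q - 7)*(q^3 - 7*q^2 - 10*q + 16) - (-3*q^2 + 14*q + 10)^2)/(q^3 - 7*q^2 - 10*q + 16)^3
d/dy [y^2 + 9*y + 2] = 2*y + 9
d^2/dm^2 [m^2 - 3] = 2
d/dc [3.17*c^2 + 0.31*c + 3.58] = 6.34*c + 0.31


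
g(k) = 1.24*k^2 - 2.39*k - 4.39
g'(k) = 2.48*k - 2.39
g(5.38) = 18.64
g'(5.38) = 10.95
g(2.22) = -3.58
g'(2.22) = 3.12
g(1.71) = -4.85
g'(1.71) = 1.85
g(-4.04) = 25.50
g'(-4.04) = -12.41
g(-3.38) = 17.85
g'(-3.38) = -10.77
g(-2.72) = 11.28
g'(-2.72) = -9.14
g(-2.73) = 11.38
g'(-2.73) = -9.16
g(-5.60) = 47.88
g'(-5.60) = -16.28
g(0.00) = -4.39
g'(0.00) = -2.39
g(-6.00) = 54.59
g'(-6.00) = -17.27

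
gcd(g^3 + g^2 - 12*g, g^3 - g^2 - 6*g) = g^2 - 3*g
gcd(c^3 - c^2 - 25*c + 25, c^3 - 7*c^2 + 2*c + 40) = c - 5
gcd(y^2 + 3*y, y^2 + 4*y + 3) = y + 3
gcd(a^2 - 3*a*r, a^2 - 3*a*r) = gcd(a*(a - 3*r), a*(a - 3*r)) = -a^2 + 3*a*r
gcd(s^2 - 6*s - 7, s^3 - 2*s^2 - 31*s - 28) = s^2 - 6*s - 7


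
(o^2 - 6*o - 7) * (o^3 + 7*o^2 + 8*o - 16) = o^5 + o^4 - 41*o^3 - 113*o^2 + 40*o + 112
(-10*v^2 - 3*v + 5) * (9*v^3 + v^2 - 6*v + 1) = -90*v^5 - 37*v^4 + 102*v^3 + 13*v^2 - 33*v + 5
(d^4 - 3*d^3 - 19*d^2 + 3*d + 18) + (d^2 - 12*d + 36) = d^4 - 3*d^3 - 18*d^2 - 9*d + 54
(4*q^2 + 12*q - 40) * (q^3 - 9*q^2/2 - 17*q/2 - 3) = 4*q^5 - 6*q^4 - 128*q^3 + 66*q^2 + 304*q + 120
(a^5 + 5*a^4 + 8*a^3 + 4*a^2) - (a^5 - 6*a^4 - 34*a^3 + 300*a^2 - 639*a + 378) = 11*a^4 + 42*a^3 - 296*a^2 + 639*a - 378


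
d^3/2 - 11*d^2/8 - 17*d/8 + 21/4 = (d/2 + 1)*(d - 3)*(d - 7/4)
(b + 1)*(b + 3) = b^2 + 4*b + 3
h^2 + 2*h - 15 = (h - 3)*(h + 5)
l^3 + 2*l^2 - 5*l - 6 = (l - 2)*(l + 1)*(l + 3)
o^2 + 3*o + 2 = (o + 1)*(o + 2)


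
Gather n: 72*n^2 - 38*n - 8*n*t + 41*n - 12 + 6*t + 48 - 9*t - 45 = 72*n^2 + n*(3 - 8*t) - 3*t - 9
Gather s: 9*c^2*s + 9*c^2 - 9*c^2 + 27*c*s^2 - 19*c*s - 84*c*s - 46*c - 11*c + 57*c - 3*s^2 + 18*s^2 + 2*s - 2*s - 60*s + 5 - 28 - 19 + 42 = s^2*(27*c + 15) + s*(9*c^2 - 103*c - 60)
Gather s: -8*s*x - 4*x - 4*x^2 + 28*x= -8*s*x - 4*x^2 + 24*x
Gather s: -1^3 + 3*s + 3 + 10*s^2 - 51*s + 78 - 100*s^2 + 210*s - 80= -90*s^2 + 162*s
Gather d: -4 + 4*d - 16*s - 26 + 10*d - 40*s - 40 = 14*d - 56*s - 70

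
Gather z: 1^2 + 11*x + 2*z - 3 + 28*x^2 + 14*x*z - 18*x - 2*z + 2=28*x^2 + 14*x*z - 7*x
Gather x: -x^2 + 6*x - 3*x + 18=-x^2 + 3*x + 18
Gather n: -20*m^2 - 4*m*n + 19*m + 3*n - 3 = -20*m^2 + 19*m + n*(3 - 4*m) - 3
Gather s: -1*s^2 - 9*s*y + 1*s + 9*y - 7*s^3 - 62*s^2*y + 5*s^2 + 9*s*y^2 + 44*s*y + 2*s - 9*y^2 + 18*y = -7*s^3 + s^2*(4 - 62*y) + s*(9*y^2 + 35*y + 3) - 9*y^2 + 27*y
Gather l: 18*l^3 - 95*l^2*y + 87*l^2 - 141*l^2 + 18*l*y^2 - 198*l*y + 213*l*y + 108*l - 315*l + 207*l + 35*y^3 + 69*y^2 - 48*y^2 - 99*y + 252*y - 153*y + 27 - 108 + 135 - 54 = 18*l^3 + l^2*(-95*y - 54) + l*(18*y^2 + 15*y) + 35*y^3 + 21*y^2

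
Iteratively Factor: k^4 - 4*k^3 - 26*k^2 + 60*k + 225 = (k - 5)*(k^3 + k^2 - 21*k - 45) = (k - 5)^2*(k^2 + 6*k + 9) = (k - 5)^2*(k + 3)*(k + 3)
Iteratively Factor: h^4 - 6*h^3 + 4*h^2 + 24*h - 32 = (h + 2)*(h^3 - 8*h^2 + 20*h - 16) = (h - 2)*(h + 2)*(h^2 - 6*h + 8) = (h - 2)^2*(h + 2)*(h - 4)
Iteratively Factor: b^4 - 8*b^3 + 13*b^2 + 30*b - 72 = (b - 4)*(b^3 - 4*b^2 - 3*b + 18) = (b - 4)*(b - 3)*(b^2 - b - 6) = (b - 4)*(b - 3)*(b + 2)*(b - 3)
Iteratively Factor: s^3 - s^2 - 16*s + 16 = (s - 1)*(s^2 - 16) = (s - 1)*(s + 4)*(s - 4)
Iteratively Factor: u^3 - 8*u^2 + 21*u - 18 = (u - 3)*(u^2 - 5*u + 6) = (u - 3)^2*(u - 2)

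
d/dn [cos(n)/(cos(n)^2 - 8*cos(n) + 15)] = (cos(n)^2 - 15)*sin(n)/((cos(n) - 5)^2*(cos(n) - 3)^2)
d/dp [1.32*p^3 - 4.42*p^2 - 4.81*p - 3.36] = 3.96*p^2 - 8.84*p - 4.81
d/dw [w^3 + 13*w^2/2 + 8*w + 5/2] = 3*w^2 + 13*w + 8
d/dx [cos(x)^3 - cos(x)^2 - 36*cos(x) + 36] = (-3*cos(x)^2 + 2*cos(x) + 36)*sin(x)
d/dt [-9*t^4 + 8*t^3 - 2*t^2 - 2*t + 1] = -36*t^3 + 24*t^2 - 4*t - 2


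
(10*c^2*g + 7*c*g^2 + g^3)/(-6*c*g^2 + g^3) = (-10*c^2 - 7*c*g - g^2)/(g*(6*c - g))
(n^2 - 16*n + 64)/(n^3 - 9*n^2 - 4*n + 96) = (n - 8)/(n^2 - n - 12)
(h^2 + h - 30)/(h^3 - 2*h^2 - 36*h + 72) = (h - 5)/(h^2 - 8*h + 12)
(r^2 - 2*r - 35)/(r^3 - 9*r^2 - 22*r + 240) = (r - 7)/(r^2 - 14*r + 48)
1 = 1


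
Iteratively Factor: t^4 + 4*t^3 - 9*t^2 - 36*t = (t - 3)*(t^3 + 7*t^2 + 12*t) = (t - 3)*(t + 3)*(t^2 + 4*t) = (t - 3)*(t + 3)*(t + 4)*(t)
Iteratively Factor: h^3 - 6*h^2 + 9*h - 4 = (h - 1)*(h^2 - 5*h + 4) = (h - 1)^2*(h - 4)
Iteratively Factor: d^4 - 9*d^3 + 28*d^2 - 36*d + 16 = (d - 2)*(d^3 - 7*d^2 + 14*d - 8) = (d - 2)*(d - 1)*(d^2 - 6*d + 8) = (d - 4)*(d - 2)*(d - 1)*(d - 2)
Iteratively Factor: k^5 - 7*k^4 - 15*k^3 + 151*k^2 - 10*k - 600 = (k + 2)*(k^4 - 9*k^3 + 3*k^2 + 145*k - 300) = (k + 2)*(k + 4)*(k^3 - 13*k^2 + 55*k - 75) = (k - 5)*(k + 2)*(k + 4)*(k^2 - 8*k + 15) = (k - 5)*(k - 3)*(k + 2)*(k + 4)*(k - 5)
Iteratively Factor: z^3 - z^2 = (z)*(z^2 - z) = z*(z - 1)*(z)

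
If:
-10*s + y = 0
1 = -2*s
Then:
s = -1/2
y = -5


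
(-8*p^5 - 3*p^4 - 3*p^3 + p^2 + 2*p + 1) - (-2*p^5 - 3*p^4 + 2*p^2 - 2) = -6*p^5 - 3*p^3 - p^2 + 2*p + 3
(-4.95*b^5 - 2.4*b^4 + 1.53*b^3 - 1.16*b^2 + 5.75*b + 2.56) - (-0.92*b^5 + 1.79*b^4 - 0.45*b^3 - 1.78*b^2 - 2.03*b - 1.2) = -4.03*b^5 - 4.19*b^4 + 1.98*b^3 + 0.62*b^2 + 7.78*b + 3.76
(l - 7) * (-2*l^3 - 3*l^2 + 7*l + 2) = -2*l^4 + 11*l^3 + 28*l^2 - 47*l - 14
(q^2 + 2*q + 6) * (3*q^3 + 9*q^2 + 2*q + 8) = 3*q^5 + 15*q^4 + 38*q^3 + 66*q^2 + 28*q + 48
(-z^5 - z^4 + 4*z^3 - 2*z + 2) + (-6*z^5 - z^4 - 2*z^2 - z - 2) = -7*z^5 - 2*z^4 + 4*z^3 - 2*z^2 - 3*z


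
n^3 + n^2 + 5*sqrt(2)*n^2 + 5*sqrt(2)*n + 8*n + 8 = (n + 1)*(n + sqrt(2))*(n + 4*sqrt(2))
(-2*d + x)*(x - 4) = -2*d*x + 8*d + x^2 - 4*x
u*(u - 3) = u^2 - 3*u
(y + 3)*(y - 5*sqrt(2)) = y^2 - 5*sqrt(2)*y + 3*y - 15*sqrt(2)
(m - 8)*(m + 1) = m^2 - 7*m - 8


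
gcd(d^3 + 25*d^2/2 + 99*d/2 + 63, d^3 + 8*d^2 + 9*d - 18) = d^2 + 9*d + 18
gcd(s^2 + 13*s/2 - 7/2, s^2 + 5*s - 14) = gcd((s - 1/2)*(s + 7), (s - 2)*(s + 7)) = s + 7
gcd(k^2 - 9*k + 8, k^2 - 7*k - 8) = k - 8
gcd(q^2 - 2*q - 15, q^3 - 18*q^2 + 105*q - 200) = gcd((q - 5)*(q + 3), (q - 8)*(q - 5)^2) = q - 5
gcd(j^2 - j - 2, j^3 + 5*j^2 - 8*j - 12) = j^2 - j - 2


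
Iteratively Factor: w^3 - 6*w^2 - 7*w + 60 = (w + 3)*(w^2 - 9*w + 20) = (w - 5)*(w + 3)*(w - 4)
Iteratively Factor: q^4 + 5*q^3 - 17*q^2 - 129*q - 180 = (q + 3)*(q^3 + 2*q^2 - 23*q - 60) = (q + 3)^2*(q^2 - q - 20) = (q - 5)*(q + 3)^2*(q + 4)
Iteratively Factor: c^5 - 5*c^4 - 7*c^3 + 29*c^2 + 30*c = (c - 5)*(c^4 - 7*c^2 - 6*c) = (c - 5)*(c - 3)*(c^3 + 3*c^2 + 2*c) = (c - 5)*(c - 3)*(c + 2)*(c^2 + c) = (c - 5)*(c - 3)*(c + 1)*(c + 2)*(c)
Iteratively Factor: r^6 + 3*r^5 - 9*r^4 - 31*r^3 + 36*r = (r)*(r^5 + 3*r^4 - 9*r^3 - 31*r^2 + 36) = r*(r - 3)*(r^4 + 6*r^3 + 9*r^2 - 4*r - 12) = r*(r - 3)*(r + 3)*(r^3 + 3*r^2 - 4) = r*(r - 3)*(r - 1)*(r + 3)*(r^2 + 4*r + 4) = r*(r - 3)*(r - 1)*(r + 2)*(r + 3)*(r + 2)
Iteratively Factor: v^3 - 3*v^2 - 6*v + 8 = (v - 4)*(v^2 + v - 2) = (v - 4)*(v - 1)*(v + 2)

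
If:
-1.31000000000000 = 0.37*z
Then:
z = -3.54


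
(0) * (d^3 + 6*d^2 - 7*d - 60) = 0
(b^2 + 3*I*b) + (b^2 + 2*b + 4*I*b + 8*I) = 2*b^2 + 2*b + 7*I*b + 8*I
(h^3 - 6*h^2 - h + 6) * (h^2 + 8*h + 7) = h^5 + 2*h^4 - 42*h^3 - 44*h^2 + 41*h + 42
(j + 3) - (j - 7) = 10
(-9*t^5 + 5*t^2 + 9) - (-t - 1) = -9*t^5 + 5*t^2 + t + 10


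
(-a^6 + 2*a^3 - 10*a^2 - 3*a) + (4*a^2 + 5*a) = -a^6 + 2*a^3 - 6*a^2 + 2*a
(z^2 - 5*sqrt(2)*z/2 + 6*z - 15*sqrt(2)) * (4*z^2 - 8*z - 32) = 4*z^4 - 10*sqrt(2)*z^3 + 16*z^3 - 80*z^2 - 40*sqrt(2)*z^2 - 192*z + 200*sqrt(2)*z + 480*sqrt(2)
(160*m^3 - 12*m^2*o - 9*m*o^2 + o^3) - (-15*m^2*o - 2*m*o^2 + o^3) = 160*m^3 + 3*m^2*o - 7*m*o^2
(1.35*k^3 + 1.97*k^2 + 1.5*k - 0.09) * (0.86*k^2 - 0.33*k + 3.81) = 1.161*k^5 + 1.2487*k^4 + 5.7834*k^3 + 6.9333*k^2 + 5.7447*k - 0.3429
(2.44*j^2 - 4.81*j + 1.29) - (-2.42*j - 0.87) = 2.44*j^2 - 2.39*j + 2.16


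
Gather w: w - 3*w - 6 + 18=12 - 2*w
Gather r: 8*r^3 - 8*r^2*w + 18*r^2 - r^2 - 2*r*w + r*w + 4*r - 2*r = 8*r^3 + r^2*(17 - 8*w) + r*(2 - w)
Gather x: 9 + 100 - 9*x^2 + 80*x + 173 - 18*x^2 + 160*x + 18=-27*x^2 + 240*x + 300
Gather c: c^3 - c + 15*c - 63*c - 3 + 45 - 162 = c^3 - 49*c - 120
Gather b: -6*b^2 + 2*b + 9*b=-6*b^2 + 11*b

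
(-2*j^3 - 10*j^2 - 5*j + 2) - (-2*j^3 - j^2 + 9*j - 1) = -9*j^2 - 14*j + 3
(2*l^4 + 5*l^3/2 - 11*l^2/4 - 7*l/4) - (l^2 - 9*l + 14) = 2*l^4 + 5*l^3/2 - 15*l^2/4 + 29*l/4 - 14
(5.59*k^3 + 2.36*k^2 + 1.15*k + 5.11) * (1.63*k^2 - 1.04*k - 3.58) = 9.1117*k^5 - 1.9668*k^4 - 20.5921*k^3 - 1.3155*k^2 - 9.4314*k - 18.2938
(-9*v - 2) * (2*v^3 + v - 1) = -18*v^4 - 4*v^3 - 9*v^2 + 7*v + 2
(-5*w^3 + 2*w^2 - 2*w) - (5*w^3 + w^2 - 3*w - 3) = -10*w^3 + w^2 + w + 3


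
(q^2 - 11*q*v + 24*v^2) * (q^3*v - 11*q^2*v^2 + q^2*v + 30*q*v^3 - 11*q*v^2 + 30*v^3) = q^5*v - 22*q^4*v^2 + q^4*v + 175*q^3*v^3 - 22*q^3*v^2 - 594*q^2*v^4 + 175*q^2*v^3 + 720*q*v^5 - 594*q*v^4 + 720*v^5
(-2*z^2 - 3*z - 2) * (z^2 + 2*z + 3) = -2*z^4 - 7*z^3 - 14*z^2 - 13*z - 6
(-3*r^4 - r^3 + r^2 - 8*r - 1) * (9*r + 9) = -27*r^5 - 36*r^4 - 63*r^2 - 81*r - 9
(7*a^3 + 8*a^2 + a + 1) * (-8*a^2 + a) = -56*a^5 - 57*a^4 - 7*a^2 + a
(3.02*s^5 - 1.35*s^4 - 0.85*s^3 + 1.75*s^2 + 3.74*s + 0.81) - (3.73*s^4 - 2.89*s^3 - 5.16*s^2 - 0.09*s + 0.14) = 3.02*s^5 - 5.08*s^4 + 2.04*s^3 + 6.91*s^2 + 3.83*s + 0.67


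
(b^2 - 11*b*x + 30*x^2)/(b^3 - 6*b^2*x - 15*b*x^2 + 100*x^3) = (-b + 6*x)/(-b^2 + b*x + 20*x^2)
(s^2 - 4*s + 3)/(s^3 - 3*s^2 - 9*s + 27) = (s - 1)/(s^2 - 9)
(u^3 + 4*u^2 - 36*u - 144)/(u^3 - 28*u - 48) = (u + 6)/(u + 2)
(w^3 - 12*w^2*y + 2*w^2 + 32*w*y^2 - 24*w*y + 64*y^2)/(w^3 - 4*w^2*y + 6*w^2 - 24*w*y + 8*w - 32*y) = (w - 8*y)/(w + 4)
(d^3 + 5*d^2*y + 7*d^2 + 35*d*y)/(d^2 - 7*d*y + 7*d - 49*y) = d*(-d - 5*y)/(-d + 7*y)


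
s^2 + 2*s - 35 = (s - 5)*(s + 7)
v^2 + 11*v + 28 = (v + 4)*(v + 7)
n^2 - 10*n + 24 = (n - 6)*(n - 4)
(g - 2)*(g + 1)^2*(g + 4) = g^4 + 4*g^3 - 3*g^2 - 14*g - 8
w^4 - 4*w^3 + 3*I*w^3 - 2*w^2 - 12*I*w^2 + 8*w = w*(w - 4)*(w + I)*(w + 2*I)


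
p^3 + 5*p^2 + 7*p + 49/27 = (p + 1/3)*(p + 7/3)^2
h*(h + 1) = h^2 + h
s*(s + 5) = s^2 + 5*s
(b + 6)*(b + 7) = b^2 + 13*b + 42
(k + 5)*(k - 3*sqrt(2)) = k^2 - 3*sqrt(2)*k + 5*k - 15*sqrt(2)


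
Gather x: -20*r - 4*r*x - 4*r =-4*r*x - 24*r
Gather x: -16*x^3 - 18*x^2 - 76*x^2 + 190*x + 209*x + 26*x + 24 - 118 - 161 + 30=-16*x^3 - 94*x^2 + 425*x - 225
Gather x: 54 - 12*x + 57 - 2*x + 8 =119 - 14*x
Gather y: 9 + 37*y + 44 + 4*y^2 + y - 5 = 4*y^2 + 38*y + 48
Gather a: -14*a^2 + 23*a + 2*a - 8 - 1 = -14*a^2 + 25*a - 9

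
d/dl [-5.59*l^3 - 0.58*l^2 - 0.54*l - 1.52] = -16.77*l^2 - 1.16*l - 0.54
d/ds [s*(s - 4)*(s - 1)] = 3*s^2 - 10*s + 4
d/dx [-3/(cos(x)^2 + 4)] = -12*sin(2*x)/(cos(2*x) + 9)^2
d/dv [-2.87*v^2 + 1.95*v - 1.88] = 1.95 - 5.74*v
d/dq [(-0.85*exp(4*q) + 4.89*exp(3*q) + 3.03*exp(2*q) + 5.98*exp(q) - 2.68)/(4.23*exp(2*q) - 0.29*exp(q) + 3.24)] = (-7.191*exp(5*q) + 21.4242*exp(4*q) - 13.8522*exp(3*q) + 21.3567*exp(2*q) + 42.3072*exp(q) + 18.598)*exp(q)/(17.8929*exp(4*q) - 2.4534*exp(3*q) + 27.4945*exp(2*q) - 1.8792*exp(q) + 10.4976)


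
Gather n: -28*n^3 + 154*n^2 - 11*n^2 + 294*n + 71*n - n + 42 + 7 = -28*n^3 + 143*n^2 + 364*n + 49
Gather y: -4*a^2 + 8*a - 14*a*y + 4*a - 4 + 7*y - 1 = -4*a^2 + 12*a + y*(7 - 14*a) - 5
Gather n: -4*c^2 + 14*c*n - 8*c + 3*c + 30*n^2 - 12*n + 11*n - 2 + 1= -4*c^2 - 5*c + 30*n^2 + n*(14*c - 1) - 1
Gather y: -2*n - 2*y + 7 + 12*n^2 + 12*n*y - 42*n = 12*n^2 - 44*n + y*(12*n - 2) + 7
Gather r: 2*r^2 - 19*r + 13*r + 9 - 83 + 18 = 2*r^2 - 6*r - 56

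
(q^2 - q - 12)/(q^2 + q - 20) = (q + 3)/(q + 5)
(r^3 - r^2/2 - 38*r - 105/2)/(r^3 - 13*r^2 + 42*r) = (2*r^2 + 13*r + 15)/(2*r*(r - 6))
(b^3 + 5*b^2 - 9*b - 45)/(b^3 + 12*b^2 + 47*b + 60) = (b - 3)/(b + 4)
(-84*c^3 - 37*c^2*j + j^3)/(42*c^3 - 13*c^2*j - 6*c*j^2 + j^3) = (-4*c - j)/(2*c - j)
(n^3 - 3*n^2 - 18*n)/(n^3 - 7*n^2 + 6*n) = (n + 3)/(n - 1)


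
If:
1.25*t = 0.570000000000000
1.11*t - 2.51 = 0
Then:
No Solution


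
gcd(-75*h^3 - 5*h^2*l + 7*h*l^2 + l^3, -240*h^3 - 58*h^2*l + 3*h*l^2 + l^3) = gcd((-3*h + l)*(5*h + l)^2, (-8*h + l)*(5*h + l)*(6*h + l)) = 5*h + l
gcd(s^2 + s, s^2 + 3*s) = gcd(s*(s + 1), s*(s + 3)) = s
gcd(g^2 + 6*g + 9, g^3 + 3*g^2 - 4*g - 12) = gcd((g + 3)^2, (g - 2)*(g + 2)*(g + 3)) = g + 3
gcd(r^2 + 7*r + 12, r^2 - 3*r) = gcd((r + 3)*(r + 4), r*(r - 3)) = 1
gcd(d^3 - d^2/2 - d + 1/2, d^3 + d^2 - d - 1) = d^2 - 1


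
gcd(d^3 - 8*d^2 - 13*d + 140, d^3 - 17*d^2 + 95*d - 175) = d^2 - 12*d + 35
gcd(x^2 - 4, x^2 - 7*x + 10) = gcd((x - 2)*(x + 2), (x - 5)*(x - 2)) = x - 2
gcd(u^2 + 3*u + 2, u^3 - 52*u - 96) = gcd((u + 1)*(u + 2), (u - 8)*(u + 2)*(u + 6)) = u + 2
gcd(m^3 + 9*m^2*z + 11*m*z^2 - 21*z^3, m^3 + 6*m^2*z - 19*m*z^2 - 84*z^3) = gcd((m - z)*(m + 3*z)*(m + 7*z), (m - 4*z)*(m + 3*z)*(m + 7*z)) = m^2 + 10*m*z + 21*z^2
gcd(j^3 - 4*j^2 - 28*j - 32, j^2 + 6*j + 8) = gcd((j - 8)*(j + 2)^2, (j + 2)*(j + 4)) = j + 2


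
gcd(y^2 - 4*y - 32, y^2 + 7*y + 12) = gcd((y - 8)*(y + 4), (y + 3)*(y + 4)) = y + 4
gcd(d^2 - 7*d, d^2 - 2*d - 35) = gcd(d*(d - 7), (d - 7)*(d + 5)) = d - 7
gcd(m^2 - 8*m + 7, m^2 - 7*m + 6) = m - 1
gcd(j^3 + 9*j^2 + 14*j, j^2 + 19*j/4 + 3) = 1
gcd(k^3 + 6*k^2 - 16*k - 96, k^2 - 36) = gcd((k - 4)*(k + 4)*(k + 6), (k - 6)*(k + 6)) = k + 6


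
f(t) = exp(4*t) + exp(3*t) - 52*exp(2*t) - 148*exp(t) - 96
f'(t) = 4*exp(4*t) + 3*exp(3*t) - 104*exp(2*t) - 148*exp(t)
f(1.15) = -951.09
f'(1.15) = -1012.29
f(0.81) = -654.56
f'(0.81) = -722.00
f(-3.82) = -99.27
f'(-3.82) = -3.30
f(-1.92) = -118.81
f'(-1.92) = -23.92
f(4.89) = 313875271.18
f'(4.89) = 1255048697.84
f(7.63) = 17983454682938.80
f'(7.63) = 71925530846234.80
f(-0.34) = -227.07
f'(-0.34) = -155.92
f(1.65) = -1400.22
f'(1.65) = -226.44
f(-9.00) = -96.02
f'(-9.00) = -0.02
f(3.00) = 146810.92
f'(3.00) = 630399.16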